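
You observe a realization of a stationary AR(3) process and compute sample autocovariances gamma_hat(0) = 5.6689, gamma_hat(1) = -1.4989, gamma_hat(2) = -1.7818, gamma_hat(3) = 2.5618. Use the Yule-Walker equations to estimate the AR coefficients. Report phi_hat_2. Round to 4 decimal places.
\hat\phi_{2} = -0.3040

The Yule-Walker equations for an AR(p) process read, in matrix form,
  Gamma_p phi = r_p,   with   (Gamma_p)_{ij} = gamma(|i - j|),
                       (r_p)_i = gamma(i),   i,j = 1..p.
Substitute the sample gammas (Toeplitz matrix and right-hand side of size 3):
  Gamma_p = [[5.6689, -1.4989, -1.7818], [-1.4989, 5.6689, -1.4989], [-1.7818, -1.4989, 5.6689]]
  r_p     = [-1.4989, -1.7818, 2.5618]
Written out (R1..R3):
  (R1) 5.6689 phi_1 - 1.4989 phi_2 - 1.7818 phi_3 = -1.4989
  (R2) -1.4989 phi_1 + 5.6689 phi_2 - 1.4989 phi_3 = -1.7818
  (R3) -1.7818 phi_1 - 1.4989 phi_2 + 5.6689 phi_3 = 2.5618
Gaussian elimination:
  R2 <- R2 - (-1.4989/5.6689) R1 = R2 - (-0.264408) R1:  5.27258 phi_2 - 1.970021 phi_3 = -2.17812
  R3 <- R3 - (-1.7818/5.6689) R1 = R3 - (-0.314311) R1:  -1.970021 phi_2 + 5.10886 phi_3 = 2.090679
  R3 <- R3 - (-1.970021/5.27258) R2 = R3 - (-0.373635) R2:  4.372791 phi_3 = 1.276856
Back-substitution:
  phi_hat_3 = 1.276856 / 4.372791 = 0.292
  phi_hat_2 = (-2.17812 - (-1.970021)(0.292)) / 5.27258 = -0.304002
  phi_hat_1 = (-1.4989 - (-1.4989)(-0.304002) - (-1.7818)(0.292)) / 5.6689 = -0.253009
So phi_hat = [-0.2530, -0.3040, 0.2920].
Therefore phi_hat_2 = -0.3040.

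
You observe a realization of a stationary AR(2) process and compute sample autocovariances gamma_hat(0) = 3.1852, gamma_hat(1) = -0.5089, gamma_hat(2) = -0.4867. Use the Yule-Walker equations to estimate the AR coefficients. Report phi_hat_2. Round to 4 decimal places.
\hat\phi_{2} = -0.1830

The Yule-Walker equations for an AR(p) process read, in matrix form,
  Gamma_p phi = r_p,   with   (Gamma_p)_{ij} = gamma(|i - j|),
                       (r_p)_i = gamma(i),   i,j = 1..p.
Substitute the sample gammas (Toeplitz matrix and right-hand side of size 2):
  Gamma_p = [[3.1852, -0.5089], [-0.5089, 3.1852]]
  r_p     = [-0.5089, -0.4867]
Written out:
  3.1852 phi_1 - 0.5089 phi_2 = -0.5089
  -0.5089 phi_1 + 3.1852 phi_2 = -0.4867
Solve by Cramer's rule:
  det = gamma(0)^2 - gamma(1)^2 = (3.1852)^2 - (-0.5089)^2 = 10.14549904 - 0.25897921 = 9.88651983
  phi_hat_1 = [gamma(1) gamma(0) - gamma(1) gamma(2)] / det = [(-0.5089)(3.1852) - (-0.5089)(-0.4867)] / 9.88651983 = -1.86862991 / 9.88651983 = -0.189
  phi_hat_2 = [gamma(0) gamma(2) - gamma(1)^2] / det = [(3.1852)(-0.4867) - (-0.5089)^2] / 9.88651983 = -1.80921605 / 9.88651983 = -0.183
So phi_hat = [-0.1890, -0.1830].
Therefore phi_hat_2 = -0.1830.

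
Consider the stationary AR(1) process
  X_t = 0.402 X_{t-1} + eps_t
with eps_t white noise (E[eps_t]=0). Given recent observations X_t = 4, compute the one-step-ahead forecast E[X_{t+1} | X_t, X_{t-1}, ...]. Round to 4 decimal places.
E[X_{t+1} \mid \mathcal F_t] = 1.6080

For an AR(p) model X_t = c + sum_i phi_i X_{t-i} + eps_t, the
one-step-ahead conditional mean is
  E[X_{t+1} | X_t, ...] = c + sum_i phi_i X_{t+1-i}.
Substitute known values:
  E[X_{t+1} | ...] = (0.402) * (4)
                   = 1.6080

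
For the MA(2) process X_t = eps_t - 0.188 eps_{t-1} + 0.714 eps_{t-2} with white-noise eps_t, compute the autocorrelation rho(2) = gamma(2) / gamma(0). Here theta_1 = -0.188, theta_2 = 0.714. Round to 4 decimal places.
\rho(2) = 0.4621

For an MA(q) process with theta_0 = 1, the autocovariance is
  gamma(k) = sigma^2 * sum_{i=0..q-k} theta_i * theta_{i+k},
and rho(k) = gamma(k) / gamma(0). Sigma^2 cancels.
  numerator   = (1)*(0.714) = 0.714.
  denominator = (1)^2 + (-0.188)^2 + (0.714)^2 = 1.54514.
  rho(2) = 0.714 / 1.54514 = 0.4621.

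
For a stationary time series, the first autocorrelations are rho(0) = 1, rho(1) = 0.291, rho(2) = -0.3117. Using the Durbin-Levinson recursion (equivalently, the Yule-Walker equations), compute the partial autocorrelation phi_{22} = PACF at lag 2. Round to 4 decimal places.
\phi_{22} = -0.4331

The PACF at lag k is phi_{kk}, the last component of the solution
to the Yule-Walker system G_k phi = r_k where
  (G_k)_{ij} = rho(|i - j|), (r_k)_i = rho(i), i,j = 1..k.
Equivalently, Durbin-Levinson gives phi_{kk} iteratively:
  phi_{11} = rho(1)
  phi_{kk} = [rho(k) - sum_{j=1..k-1} phi_{k-1,j} rho(k-j)]
            / [1 - sum_{j=1..k-1} phi_{k-1,j} rho(j)],
  phi_{k,j} = phi_{k-1,j} - phi_{kk} phi_{k-1,k-j},  j = 1..k-1.
Step k = 1:
  phi_11 = rho(1) = 0.291.
Step k = 2:
  phi_22 = [rho(2) - phi_11 rho(1)] / [1 - phi_11 rho(1)] = [-0.3117 - (0.291)(0.291)] / [1 - (0.291)(0.291)]
         = -0.396381 / 0.915319 = -0.4331.
Therefore phi_{22} = -0.4331.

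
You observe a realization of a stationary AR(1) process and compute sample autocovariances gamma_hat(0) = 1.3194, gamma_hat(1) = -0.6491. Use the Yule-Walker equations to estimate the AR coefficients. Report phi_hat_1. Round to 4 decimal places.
\hat\phi_{1} = -0.4920

The Yule-Walker equations for an AR(p) process read, in matrix form,
  Gamma_p phi = r_p,   with   (Gamma_p)_{ij} = gamma(|i - j|),
                       (r_p)_i = gamma(i),   i,j = 1..p.
Substitute the sample gammas (Toeplitz matrix and right-hand side of size 1):
  Gamma_p = [[1.3194]]
  r_p     = [-0.6491]
With p = 1 this is the single equation gamma(0) phi_1 = gamma(1):
  phi_hat_1 = gamma(1) / gamma(0) = -0.6491 / 1.3194 = -0.4920.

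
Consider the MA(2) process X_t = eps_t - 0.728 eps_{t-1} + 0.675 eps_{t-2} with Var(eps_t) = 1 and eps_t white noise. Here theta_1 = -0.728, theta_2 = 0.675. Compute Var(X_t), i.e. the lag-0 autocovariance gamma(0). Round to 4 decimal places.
\gamma(0) = 1.9856

For an MA(q) process X_t = eps_t + sum_i theta_i eps_{t-i} with
Var(eps_t) = sigma^2, the variance is
  gamma(0) = sigma^2 * (1 + sum_i theta_i^2).
  sum_i theta_i^2 = (-0.728)^2 + (0.675)^2 = 0.529984 + 0.455625 = 0.985609.
  gamma(0) = 1 * (1 + 0.985609) = 1 * 1.985609 = 1.985609, which rounds to 1.9856.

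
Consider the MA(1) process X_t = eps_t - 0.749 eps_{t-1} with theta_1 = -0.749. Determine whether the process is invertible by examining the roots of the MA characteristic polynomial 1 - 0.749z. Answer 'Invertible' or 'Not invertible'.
\text{Invertible}

The MA(q) characteristic polynomial is P(z) = 1 - 0.749z.
Invertibility requires all roots to lie outside the unit circle, i.e. |z| > 1 for every root.
This is linear in z: 1 + (-0.749) z = 0  =>  z = -1/(-0.749) = 1.335113,  |z| = 1.335113.
Moduli of all roots: 1.3351.
All moduli strictly greater than 1? Yes.
Verdict: Invertible.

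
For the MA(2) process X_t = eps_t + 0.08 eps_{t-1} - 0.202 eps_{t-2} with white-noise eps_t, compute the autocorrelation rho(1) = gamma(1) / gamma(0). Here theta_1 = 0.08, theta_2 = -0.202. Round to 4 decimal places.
\rho(1) = 0.0610

For an MA(q) process with theta_0 = 1, the autocovariance is
  gamma(k) = sigma^2 * sum_{i=0..q-k} theta_i * theta_{i+k},
and rho(k) = gamma(k) / gamma(0). Sigma^2 cancels.
  numerator   = (1)*(0.08) + (0.08)*(-0.202) = 0.06384.
  denominator = (1)^2 + (0.08)^2 + (-0.202)^2 = 1.047204.
  rho(1) = 0.06384 / 1.047204 = 0.0610.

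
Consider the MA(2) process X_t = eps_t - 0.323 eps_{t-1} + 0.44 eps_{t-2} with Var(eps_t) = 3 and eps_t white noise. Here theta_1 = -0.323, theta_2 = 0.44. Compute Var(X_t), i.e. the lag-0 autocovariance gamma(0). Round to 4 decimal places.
\gamma(0) = 3.8938

For an MA(q) process X_t = eps_t + sum_i theta_i eps_{t-i} with
Var(eps_t) = sigma^2, the variance is
  gamma(0) = sigma^2 * (1 + sum_i theta_i^2).
  sum_i theta_i^2 = (-0.323)^2 + (0.44)^2 = 0.104329 + 0.1936 = 0.297929.
  gamma(0) = 3 * (1 + 0.297929) = 3 * 1.297929 = 3.893787, which rounds to 3.8938.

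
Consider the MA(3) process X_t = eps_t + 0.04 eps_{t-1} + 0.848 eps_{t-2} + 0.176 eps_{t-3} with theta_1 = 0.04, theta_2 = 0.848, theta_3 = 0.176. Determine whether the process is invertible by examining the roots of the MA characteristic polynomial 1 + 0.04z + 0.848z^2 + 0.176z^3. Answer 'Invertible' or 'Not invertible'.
\text{Invertible}

The MA(q) characteristic polynomial is P(z) = 1 + 0.04z + 0.848z^2 + 0.176z^3.
Invertibility requires all roots to lie outside the unit circle, i.e. |z| > 1 for every root.
Degree 3: look for a simple real root z0 first, then factor out (1 - z/z0) and solve the remaining quadratic.
Testing z0 = -5: P(-5) = 1 + (0.04)(-5) + (0.848)(-5)^2 + (0.176)(-5)^3
  = 1 + (-0.2) + (21.2) + (-22) = 0.  So z_0 = -5 is a root, |z_0| = 5.
Divide out the factor (1 + 0.2 z) = (1 - z/z0) (since 1/z0 = -0.2):
  P(z) = (1 + 0.2 z)(1 + (-0.16) z + (0.88) z^2)
  [check: z-coef -0.16 - (-0.2) = 0.04; z^2-coef 0.88 - (-0.2)(-0.16) = 0.848; z^3-coef -(-0.2)(0.88) = 0.176.]
Remaining roots from the quadratic factor 1 + (-0.16) z + (0.88) z^2:
  Set 1 + (-0.16) z + (0.88) z^2 = 0, i.e. a z^2 + b z + c = 0 with a = 0.88, b = -0.16, c = 1.
  Discriminant D = b^2 - 4ac = (-0.16)^2 - 4*(0.88)*1 = 0.0256 - (3.52) = -3.4944.
  D < 0, so the roots are the complex-conjugate pair z = (-b +/- i sqrt(-D)) / (2a) = 0.0909 +/- 1.0621i.
  For a conjugate pair |z|^2 = z * conj(z) = (product of roots) = c/a = 1/(0.88) = 1.136364, so |z| = sqrt(1.136364) = 1.066 for both roots.
Moduli of all roots: 5.0000, 1.0660, 1.0660.
All moduli strictly greater than 1? Yes.
Verdict: Invertible.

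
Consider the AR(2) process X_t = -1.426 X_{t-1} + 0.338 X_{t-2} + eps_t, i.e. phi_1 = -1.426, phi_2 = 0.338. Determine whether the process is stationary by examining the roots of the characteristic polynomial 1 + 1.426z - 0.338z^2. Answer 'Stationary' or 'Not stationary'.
\text{Not stationary}

The AR(p) characteristic polynomial is P(z) = 1 + 1.426z - 0.338z^2.
Stationarity requires all roots to lie outside the unit circle, i.e. |z| > 1 for every root.
Set 1 + (1.426) z + (-0.338) z^2 = 0, i.e. a z^2 + b z + c = 0 with a = -0.338, b = 1.426, c = 1.
Discriminant D = b^2 - 4ac = (1.426)^2 - 4*(-0.338)*1 = 2.033476 - (-1.352) = 3.385476.
D >= 0, so the roots are real: z = (-b +/- sqrt(D)) / (2a) = (-1.426 +/- 1.839966) / (-0.676).
  z_1 = (-1.426 + 1.839966) / (-0.676) = -0.6124,   |z_1| = 0.6124.
  z_2 = (-1.426 - 1.839966) / (-0.676) = 4.8313,   |z_2| = 4.8313.
Moduli of all roots: 0.6124, 4.8313.
All moduli strictly greater than 1? No.
Verdict: Not stationary.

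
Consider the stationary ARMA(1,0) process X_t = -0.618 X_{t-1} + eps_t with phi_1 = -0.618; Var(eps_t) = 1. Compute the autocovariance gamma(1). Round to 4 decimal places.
\gamma(1) = -0.9999

Multiply the model equation by X_{t-k} and take expectations. With theta_0 = psi_0 = 1 and psi_j the MA(infinity) weights, this gives
  gamma(k) - sum_i phi_i gamma(k-i) = c_k,
  c_k = sigma^2 * sum_{j=k..q} theta_j psi_{j-k}   (c_k = 0 for k > q),
using gamma(-m) = gamma(m).
Pure AR (q = 0): c_0 = sigma^2 = 1, c_k = 0 for k >= 1.
Equations for k = 0 and k = 1 (AR order 1):
  gamma(0) = phi_1 gamma(1) + c_0
  gamma(1) = phi_1 gamma(0) + c_1
Substituting the second into the first: gamma(0) (1 - phi_1^2) = c_0 + phi_1 c_1, so
  gamma(0) = c_0 / (1 - phi_1^2) = 1 / (1 - (-0.618)^2) = 1 / 0.618076 = 1.617924.
  gamma(1) = phi_1 gamma(0) = (-0.618)(1.617924) = -0.999877.
Therefore gamma(1) = -0.9999 (to 4 decimal places).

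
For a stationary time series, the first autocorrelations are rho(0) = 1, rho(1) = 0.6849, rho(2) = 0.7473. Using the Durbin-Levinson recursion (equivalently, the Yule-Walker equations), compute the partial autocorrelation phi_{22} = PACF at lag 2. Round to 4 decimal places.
\phi_{22} = 0.5240

The PACF at lag k is phi_{kk}, the last component of the solution
to the Yule-Walker system G_k phi = r_k where
  (G_k)_{ij} = rho(|i - j|), (r_k)_i = rho(i), i,j = 1..k.
Equivalently, Durbin-Levinson gives phi_{kk} iteratively:
  phi_{11} = rho(1)
  phi_{kk} = [rho(k) - sum_{j=1..k-1} phi_{k-1,j} rho(k-j)]
            / [1 - sum_{j=1..k-1} phi_{k-1,j} rho(j)],
  phi_{k,j} = phi_{k-1,j} - phi_{kk} phi_{k-1,k-j},  j = 1..k-1.
Step k = 1:
  phi_11 = rho(1) = 0.6849.
Step k = 2:
  phi_22 = [rho(2) - phi_11 rho(1)] / [1 - phi_11 rho(1)] = [0.7473 - (0.6849)(0.6849)] / [1 - (0.6849)(0.6849)]
         = 0.27821199 / 0.53091199 = 0.524.
Therefore phi_{22} = 0.5240.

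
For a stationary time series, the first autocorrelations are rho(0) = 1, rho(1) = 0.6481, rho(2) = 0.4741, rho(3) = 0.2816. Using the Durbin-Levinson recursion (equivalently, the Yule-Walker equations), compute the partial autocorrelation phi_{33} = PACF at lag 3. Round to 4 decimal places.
\phi_{33} = -0.0999

The PACF at lag k is phi_{kk}, the last component of the solution
to the Yule-Walker system G_k phi = r_k where
  (G_k)_{ij} = rho(|i - j|), (r_k)_i = rho(i), i,j = 1..k.
Equivalently, Durbin-Levinson gives phi_{kk} iteratively:
  phi_{11} = rho(1)
  phi_{kk} = [rho(k) - sum_{j=1..k-1} phi_{k-1,j} rho(k-j)]
            / [1 - sum_{j=1..k-1} phi_{k-1,j} rho(j)],
  phi_{k,j} = phi_{k-1,j} - phi_{kk} phi_{k-1,k-j},  j = 1..k-1.
Step k = 1:
  phi_11 = rho(1) = 0.6481.
Step k = 2:
  phi_22 = [rho(2) - phi_11 rho(1)] / [1 - phi_11 rho(1)] = [0.4741 - (0.6481)(0.6481)] / [1 - (0.6481)(0.6481)]
         = 0.05406639 / 0.57996639 = 0.093223.
  Update: phi_21 = phi_11 - phi_22 phi_11 = 0.6481 - (0.093223)(0.6481) = 0.587682.
Step k = 3:
  phi_33 = [rho(3) - phi_21 rho(2) - phi_22 rho(1)] / [1 - phi_21 rho(1) - phi_22 rho(2)]
    numerator   = 0.2816 - (0.587682)(0.4741) - (0.093223)(0.6481) = -0.05743805
    denominator = 1 - (0.587682)(0.6481) - (0.093223)(0.4741) = 0.57492614
  phi_33 = -0.05743805 / 0.57492614 = -0.0999.
Therefore phi_{33} = -0.0999.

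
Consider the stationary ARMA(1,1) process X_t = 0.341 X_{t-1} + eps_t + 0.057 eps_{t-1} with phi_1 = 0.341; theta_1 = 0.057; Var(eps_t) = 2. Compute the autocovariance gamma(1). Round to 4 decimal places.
\gamma(1) = 0.9182

Multiply the model equation by X_{t-k} and take expectations. With theta_0 = psi_0 = 1 and psi_j the MA(infinity) weights, this gives
  gamma(k) - sum_i phi_i gamma(k-i) = c_k,
  c_k = sigma^2 * sum_{j=k..q} theta_j psi_{j-k}   (c_k = 0 for k > q),
using gamma(-m) = gamma(m).
psi-weights needed (psi_j = theta_j + sum_i phi_i psi_{j-i}):
  psi_1 = theta_1 + phi_1 = 0.057 + (0.341) = 0.398
Right-hand sides:
  c_0 = sigma^2 (1 + theta_1 psi_1) = 2 * (1 + (0.057)(0.398)) = 2 * 1.022686 = 2.045372
  c_1 = sigma^2 theta_1 = 2 * (0.057) = 0.114
  c_2 = 0
Equations for k = 0 and k = 1 (AR order 1):
  gamma(0) = phi_1 gamma(1) + c_0
  gamma(1) = phi_1 gamma(0) + c_1
Substituting the second into the first: gamma(0) (1 - phi_1^2) = c_0 + phi_1 c_1, so
  gamma(0) = (c_0 + phi_1 c_1) / (1 - phi_1^2) = (2.045372 + (0.341)(0.114)) / (1 - (0.341)^2) = 2.084246 / 0.883719 = 2.358494.
  gamma(1) = phi_1 gamma(0) + c_1 = (0.341)(2.358494) + (0.114) = 0.918246.
Therefore gamma(1) = 0.9182 (to 4 decimal places).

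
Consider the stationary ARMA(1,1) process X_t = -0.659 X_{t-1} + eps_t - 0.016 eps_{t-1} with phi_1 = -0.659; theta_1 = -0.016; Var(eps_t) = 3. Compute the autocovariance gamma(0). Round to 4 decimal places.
\gamma(0) = 5.4162

Multiply the model equation by X_{t-k} and take expectations. With theta_0 = psi_0 = 1 and psi_j the MA(infinity) weights, this gives
  gamma(k) - sum_i phi_i gamma(k-i) = c_k,
  c_k = sigma^2 * sum_{j=k..q} theta_j psi_{j-k}   (c_k = 0 for k > q),
using gamma(-m) = gamma(m).
psi-weights needed (psi_j = theta_j + sum_i phi_i psi_{j-i}):
  psi_1 = theta_1 + phi_1 = -0.016 + (-0.659) = -0.675
Right-hand sides:
  c_0 = sigma^2 (1 + theta_1 psi_1) = 3 * (1 + (-0.016)(-0.675)) = 3 * 1.0108 = 3.0324
  c_1 = sigma^2 theta_1 = 3 * (-0.016) = -0.048
  c_2 = 0
Equations for k = 0 and k = 1 (AR order 1):
  gamma(0) = phi_1 gamma(1) + c_0
  gamma(1) = phi_1 gamma(0) + c_1
Substituting the second into the first: gamma(0) (1 - phi_1^2) = c_0 + phi_1 c_1, so
  gamma(0) = (c_0 + phi_1 c_1) / (1 - phi_1^2) = (3.0324 + (-0.659)(-0.048)) / (1 - (-0.659)^2) = 3.064032 / 0.565719 = 5.416173.
Therefore gamma(0) = 5.4162 (to 4 decimal places).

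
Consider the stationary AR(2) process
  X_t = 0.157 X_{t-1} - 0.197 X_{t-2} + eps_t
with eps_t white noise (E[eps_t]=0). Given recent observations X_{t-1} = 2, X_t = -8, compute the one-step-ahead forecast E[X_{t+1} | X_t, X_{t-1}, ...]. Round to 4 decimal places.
E[X_{t+1} \mid \mathcal F_t] = -1.6500

For an AR(p) model X_t = c + sum_i phi_i X_{t-i} + eps_t, the
one-step-ahead conditional mean is
  E[X_{t+1} | X_t, ...] = c + sum_i phi_i X_{t+1-i}.
Substitute known values:
  E[X_{t+1} | ...] = (0.157) * (-8) + (-0.197) * (2)
                   = -1.6500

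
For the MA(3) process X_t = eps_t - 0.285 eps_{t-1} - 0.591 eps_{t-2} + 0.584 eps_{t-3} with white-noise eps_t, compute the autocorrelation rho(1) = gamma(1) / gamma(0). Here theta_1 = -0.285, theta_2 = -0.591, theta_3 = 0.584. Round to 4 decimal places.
\rho(1) = -0.2606

For an MA(q) process with theta_0 = 1, the autocovariance is
  gamma(k) = sigma^2 * sum_{i=0..q-k} theta_i * theta_{i+k},
and rho(k) = gamma(k) / gamma(0). Sigma^2 cancels.
  numerator   = (1)*(-0.285) + (-0.285)*(-0.591) + (-0.591)*(0.584) = -0.461709.
  denominator = (1)^2 + (-0.285)^2 + (-0.591)^2 + (0.584)^2 = 1.771562.
  rho(1) = -0.461709 / 1.771562 = -0.2606.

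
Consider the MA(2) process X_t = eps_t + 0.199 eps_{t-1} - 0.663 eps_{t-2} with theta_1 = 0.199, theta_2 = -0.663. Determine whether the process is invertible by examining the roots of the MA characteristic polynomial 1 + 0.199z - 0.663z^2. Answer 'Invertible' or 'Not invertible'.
\text{Invertible}

The MA(q) characteristic polynomial is P(z) = 1 + 0.199z - 0.663z^2.
Invertibility requires all roots to lie outside the unit circle, i.e. |z| > 1 for every root.
Set 1 + (0.199) z + (-0.663) z^2 = 0, i.e. a z^2 + b z + c = 0 with a = -0.663, b = 0.199, c = 1.
Discriminant D = b^2 - 4ac = (0.199)^2 - 4*(-0.663)*1 = 0.039601 - (-2.652) = 2.691601.
D >= 0, so the roots are real: z = (-b +/- sqrt(D)) / (2a) = (-0.199 +/- 1.64061) / (-1.326).
  z_1 = (-0.199 + 1.64061) / (-1.326) = -1.0872,   |z_1| = 1.0872.
  z_2 = (-0.199 - 1.64061) / (-1.326) = 1.3873,   |z_2| = 1.3873.
Moduli of all roots: 1.0872, 1.3873.
All moduli strictly greater than 1? Yes.
Verdict: Invertible.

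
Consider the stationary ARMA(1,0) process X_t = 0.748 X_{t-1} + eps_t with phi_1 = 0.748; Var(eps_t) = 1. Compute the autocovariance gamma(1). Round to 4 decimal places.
\gamma(1) = 1.6981

Multiply the model equation by X_{t-k} and take expectations. With theta_0 = psi_0 = 1 and psi_j the MA(infinity) weights, this gives
  gamma(k) - sum_i phi_i gamma(k-i) = c_k,
  c_k = sigma^2 * sum_{j=k..q} theta_j psi_{j-k}   (c_k = 0 for k > q),
using gamma(-m) = gamma(m).
Pure AR (q = 0): c_0 = sigma^2 = 1, c_k = 0 for k >= 1.
Equations for k = 0 and k = 1 (AR order 1):
  gamma(0) = phi_1 gamma(1) + c_0
  gamma(1) = phi_1 gamma(0) + c_1
Substituting the second into the first: gamma(0) (1 - phi_1^2) = c_0 + phi_1 c_1, so
  gamma(0) = c_0 / (1 - phi_1^2) = 1 / (1 - (0.748)^2) = 1 / 0.440496 = 2.270168.
  gamma(1) = phi_1 gamma(0) = (0.748)(2.270168) = 1.698086.
Therefore gamma(1) = 1.6981 (to 4 decimal places).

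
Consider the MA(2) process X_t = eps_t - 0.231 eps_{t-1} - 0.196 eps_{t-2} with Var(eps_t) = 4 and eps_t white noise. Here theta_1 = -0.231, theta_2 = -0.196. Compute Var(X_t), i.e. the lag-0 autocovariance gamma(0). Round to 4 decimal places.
\gamma(0) = 4.3671

For an MA(q) process X_t = eps_t + sum_i theta_i eps_{t-i} with
Var(eps_t) = sigma^2, the variance is
  gamma(0) = sigma^2 * (1 + sum_i theta_i^2).
  sum_i theta_i^2 = (-0.231)^2 + (-0.196)^2 = 0.053361 + 0.038416 = 0.091777.
  gamma(0) = 4 * (1 + 0.091777) = 4 * 1.091777 = 4.367108, which rounds to 4.3671.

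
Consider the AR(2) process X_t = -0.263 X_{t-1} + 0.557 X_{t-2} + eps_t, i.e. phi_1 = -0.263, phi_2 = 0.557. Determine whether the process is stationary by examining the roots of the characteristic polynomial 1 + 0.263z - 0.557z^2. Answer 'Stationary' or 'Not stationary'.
\text{Stationary}

The AR(p) characteristic polynomial is P(z) = 1 + 0.263z - 0.557z^2.
Stationarity requires all roots to lie outside the unit circle, i.e. |z| > 1 for every root.
Set 1 + (0.263) z + (-0.557) z^2 = 0, i.e. a z^2 + b z + c = 0 with a = -0.557, b = 0.263, c = 1.
Discriminant D = b^2 - 4ac = (0.263)^2 - 4*(-0.557)*1 = 0.069169 - (-2.228) = 2.297169.
D >= 0, so the roots are real: z = (-b +/- sqrt(D)) / (2a) = (-0.263 +/- 1.515641) / (-1.114).
  z_1 = (-0.263 + 1.515641) / (-1.114) = -1.1245,   |z_1| = 1.1245.
  z_2 = (-0.263 - 1.515641) / (-1.114) = 1.5966,   |z_2| = 1.5966.
Moduli of all roots: 1.1245, 1.5966.
All moduli strictly greater than 1? Yes.
Verdict: Stationary.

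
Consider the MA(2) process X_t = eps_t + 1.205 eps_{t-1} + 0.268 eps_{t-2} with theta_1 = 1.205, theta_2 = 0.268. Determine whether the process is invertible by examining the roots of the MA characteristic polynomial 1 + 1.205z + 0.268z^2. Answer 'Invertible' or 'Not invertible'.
\text{Invertible}

The MA(q) characteristic polynomial is P(z) = 1 + 1.205z + 0.268z^2.
Invertibility requires all roots to lie outside the unit circle, i.e. |z| > 1 for every root.
Set 1 + (1.205) z + (0.268) z^2 = 0, i.e. a z^2 + b z + c = 0 with a = 0.268, b = 1.205, c = 1.
Discriminant D = b^2 - 4ac = (1.205)^2 - 4*(0.268)*1 = 1.452025 - (1.072) = 0.380025.
D >= 0, so the roots are real: z = (-b +/- sqrt(D)) / (2a) = (-1.205 +/- 0.616462) / (0.536).
  z_1 = (-1.205 + 0.616462) / (0.536) = -1.098,   |z_1| = 1.098.
  z_2 = (-1.205 - 0.616462) / (0.536) = -3.3982,   |z_2| = 3.3982.
Moduli of all roots: 1.0980, 3.3982.
All moduli strictly greater than 1? Yes.
Verdict: Invertible.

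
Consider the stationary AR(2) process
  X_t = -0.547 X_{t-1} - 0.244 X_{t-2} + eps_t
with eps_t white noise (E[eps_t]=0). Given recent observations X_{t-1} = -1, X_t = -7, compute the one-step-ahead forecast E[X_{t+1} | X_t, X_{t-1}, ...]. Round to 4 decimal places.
E[X_{t+1} \mid \mathcal F_t] = 4.0730

For an AR(p) model X_t = c + sum_i phi_i X_{t-i} + eps_t, the
one-step-ahead conditional mean is
  E[X_{t+1} | X_t, ...] = c + sum_i phi_i X_{t+1-i}.
Substitute known values:
  E[X_{t+1} | ...] = (-0.547) * (-7) + (-0.244) * (-1)
                   = 4.0730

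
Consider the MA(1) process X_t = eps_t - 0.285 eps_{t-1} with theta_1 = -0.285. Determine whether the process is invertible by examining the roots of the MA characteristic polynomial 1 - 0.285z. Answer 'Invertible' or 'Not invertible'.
\text{Invertible}

The MA(q) characteristic polynomial is P(z) = 1 - 0.285z.
Invertibility requires all roots to lie outside the unit circle, i.e. |z| > 1 for every root.
This is linear in z: 1 + (-0.285) z = 0  =>  z = -1/(-0.285) = 3.508772,  |z| = 3.508772.
Moduli of all roots: 3.5088.
All moduli strictly greater than 1? Yes.
Verdict: Invertible.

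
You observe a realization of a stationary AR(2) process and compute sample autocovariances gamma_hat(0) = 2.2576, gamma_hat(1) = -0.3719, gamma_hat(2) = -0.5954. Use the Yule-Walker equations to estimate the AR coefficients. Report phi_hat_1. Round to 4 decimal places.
\hat\phi_{1} = -0.2140

The Yule-Walker equations for an AR(p) process read, in matrix form,
  Gamma_p phi = r_p,   with   (Gamma_p)_{ij} = gamma(|i - j|),
                       (r_p)_i = gamma(i),   i,j = 1..p.
Substitute the sample gammas (Toeplitz matrix and right-hand side of size 2):
  Gamma_p = [[2.2576, -0.3719], [-0.3719, 2.2576]]
  r_p     = [-0.3719, -0.5954]
Written out:
  2.2576 phi_1 - 0.3719 phi_2 = -0.3719
  -0.3719 phi_1 + 2.2576 phi_2 = -0.5954
Solve by Cramer's rule:
  det = gamma(0)^2 - gamma(1)^2 = (2.2576)^2 - (-0.3719)^2 = 5.09675776 - 0.13830961 = 4.95844815
  phi_hat_1 = [gamma(1) gamma(0) - gamma(1) gamma(2)] / det = [(-0.3719)(2.2576) - (-0.3719)(-0.5954)] / 4.95844815 = -1.0610307 / 4.95844815 = -0.214
  phi_hat_2 = [gamma(0) gamma(2) - gamma(1)^2] / det = [(2.2576)(-0.5954) - (-0.3719)^2] / 4.95844815 = -1.48248465 / 4.95844815 = -0.299
So phi_hat = [-0.2140, -0.2990].
Therefore phi_hat_1 = -0.2140.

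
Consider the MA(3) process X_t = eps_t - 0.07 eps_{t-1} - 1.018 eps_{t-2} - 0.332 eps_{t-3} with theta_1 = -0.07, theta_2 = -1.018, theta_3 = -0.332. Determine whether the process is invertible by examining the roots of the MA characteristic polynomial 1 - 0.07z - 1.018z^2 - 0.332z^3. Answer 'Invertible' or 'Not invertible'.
\text{Not invertible}

The MA(q) characteristic polynomial is P(z) = 1 - 0.07z - 1.018z^2 - 0.332z^3.
Invertibility requires all roots to lie outside the unit circle, i.e. |z| > 1 for every root.
Degree 3: look for a simple real root z0 first, then factor out (1 - z/z0) and solve the remaining quadratic.
Testing z0 = -2.5: P(-2.5) = 1 + (-0.07)(-2.5) + (-1.018)(-2.5)^2 + (-0.332)(-2.5)^3
  = 1 + (0.175) + (-6.3625) + (5.1875) = 0.  So z_0 = -2.5 is a root, |z_0| = 2.5.
Divide out the factor (1 + 0.4 z) = (1 - z/z0) (since 1/z0 = -0.4):
  P(z) = (1 + 0.4 z)(1 + (-0.47) z + (-0.83) z^2)
  [check: z-coef -0.47 - (-0.4) = -0.07; z^2-coef -0.83 - (-0.4)(-0.47) = -1.018; z^3-coef -(-0.4)(-0.83) = -0.332.]
Remaining roots from the quadratic factor 1 + (-0.47) z + (-0.83) z^2:
  Set 1 + (-0.47) z + (-0.83) z^2 = 0, i.e. a z^2 + b z + c = 0 with a = -0.83, b = -0.47, c = 1.
  Discriminant D = b^2 - 4ac = (-0.47)^2 - 4*(-0.83)*1 = 0.2209 - (-3.32) = 3.5409.
  D >= 0, so the roots are real: z = (-b +/- sqrt(D)) / (2a) = (0.47 +/- 1.881728) / (-1.66).
    z_1 = (0.47 + 1.881728) / (-1.66) = -1.4167,   |z_1| = 1.4167.
    z_2 = (0.47 - 1.881728) / (-1.66) = 0.8504,   |z_2| = 0.8504.
Moduli of all roots: 2.5000, 1.4167, 0.8504.
All moduli strictly greater than 1? No.
Verdict: Not invertible.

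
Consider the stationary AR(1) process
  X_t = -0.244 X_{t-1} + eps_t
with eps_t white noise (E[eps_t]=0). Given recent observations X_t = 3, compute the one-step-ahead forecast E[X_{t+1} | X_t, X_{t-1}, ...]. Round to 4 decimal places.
E[X_{t+1} \mid \mathcal F_t] = -0.7320

For an AR(p) model X_t = c + sum_i phi_i X_{t-i} + eps_t, the
one-step-ahead conditional mean is
  E[X_{t+1} | X_t, ...] = c + sum_i phi_i X_{t+1-i}.
Substitute known values:
  E[X_{t+1} | ...] = (-0.244) * (3)
                   = -0.7320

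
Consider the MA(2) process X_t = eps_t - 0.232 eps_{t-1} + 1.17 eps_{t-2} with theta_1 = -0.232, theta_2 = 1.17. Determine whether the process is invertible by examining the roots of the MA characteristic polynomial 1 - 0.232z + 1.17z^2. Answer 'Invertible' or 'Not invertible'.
\text{Not invertible}

The MA(q) characteristic polynomial is P(z) = 1 - 0.232z + 1.17z^2.
Invertibility requires all roots to lie outside the unit circle, i.e. |z| > 1 for every root.
Set 1 + (-0.232) z + (1.17) z^2 = 0, i.e. a z^2 + b z + c = 0 with a = 1.17, b = -0.232, c = 1.
Discriminant D = b^2 - 4ac = (-0.232)^2 - 4*(1.17)*1 = 0.053824 - (4.68) = -4.626176.
D < 0, so the roots are the complex-conjugate pair z = (-b +/- i sqrt(-D)) / (2a) = 0.0991 +/- 0.9192i.
For a conjugate pair |z|^2 = z * conj(z) = (product of roots) = c/a = 1/(1.17) = 0.854701, so |z| = sqrt(0.854701) = 0.9245 for both roots.
Moduli of all roots: 0.9245, 0.9245.
All moduli strictly greater than 1? No.
Verdict: Not invertible.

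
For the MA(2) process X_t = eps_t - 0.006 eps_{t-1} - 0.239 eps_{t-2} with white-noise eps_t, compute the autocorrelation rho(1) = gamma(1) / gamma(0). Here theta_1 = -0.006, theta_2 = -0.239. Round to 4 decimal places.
\rho(1) = -0.0043

For an MA(q) process with theta_0 = 1, the autocovariance is
  gamma(k) = sigma^2 * sum_{i=0..q-k} theta_i * theta_{i+k},
and rho(k) = gamma(k) / gamma(0). Sigma^2 cancels.
  numerator   = (1)*(-0.006) + (-0.006)*(-0.239) = -0.004566.
  denominator = (1)^2 + (-0.006)^2 + (-0.239)^2 = 1.057157.
  rho(1) = -0.004566 / 1.057157 = -0.0043.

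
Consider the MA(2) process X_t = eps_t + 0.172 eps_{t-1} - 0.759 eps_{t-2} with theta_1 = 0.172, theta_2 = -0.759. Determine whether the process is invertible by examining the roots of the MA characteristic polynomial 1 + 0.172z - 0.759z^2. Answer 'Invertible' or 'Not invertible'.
\text{Invertible}

The MA(q) characteristic polynomial is P(z) = 1 + 0.172z - 0.759z^2.
Invertibility requires all roots to lie outside the unit circle, i.e. |z| > 1 for every root.
Set 1 + (0.172) z + (-0.759) z^2 = 0, i.e. a z^2 + b z + c = 0 with a = -0.759, b = 0.172, c = 1.
Discriminant D = b^2 - 4ac = (0.172)^2 - 4*(-0.759)*1 = 0.029584 - (-3.036) = 3.065584.
D >= 0, so the roots are real: z = (-b +/- sqrt(D)) / (2a) = (-0.172 +/- 1.750881) / (-1.518).
  z_1 = (-0.172 + 1.750881) / (-1.518) = -1.0401,   |z_1| = 1.0401.
  z_2 = (-0.172 - 1.750881) / (-1.518) = 1.2667,   |z_2| = 1.2667.
Moduli of all roots: 1.0401, 1.2667.
All moduli strictly greater than 1? Yes.
Verdict: Invertible.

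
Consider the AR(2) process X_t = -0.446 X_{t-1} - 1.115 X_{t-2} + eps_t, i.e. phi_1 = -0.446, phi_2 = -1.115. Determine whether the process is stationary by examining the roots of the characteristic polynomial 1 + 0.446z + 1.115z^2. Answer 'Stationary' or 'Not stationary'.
\text{Not stationary}

The AR(p) characteristic polynomial is P(z) = 1 + 0.446z + 1.115z^2.
Stationarity requires all roots to lie outside the unit circle, i.e. |z| > 1 for every root.
Set 1 + (0.446) z + (1.115) z^2 = 0, i.e. a z^2 + b z + c = 0 with a = 1.115, b = 0.446, c = 1.
Discriminant D = b^2 - 4ac = (0.446)^2 - 4*(1.115)*1 = 0.198916 - (4.46) = -4.261084.
D < 0, so the roots are the complex-conjugate pair z = (-b +/- i sqrt(-D)) / (2a) = -0.2 +/- 0.9257i.
For a conjugate pair |z|^2 = z * conj(z) = (product of roots) = c/a = 1/(1.115) = 0.896861, so |z| = sqrt(0.896861) = 0.947 for both roots.
Moduli of all roots: 0.9470, 0.9470.
All moduli strictly greater than 1? No.
Verdict: Not stationary.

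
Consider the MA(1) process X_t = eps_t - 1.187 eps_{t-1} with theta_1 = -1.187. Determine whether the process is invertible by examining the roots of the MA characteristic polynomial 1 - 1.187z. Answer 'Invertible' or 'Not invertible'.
\text{Not invertible}

The MA(q) characteristic polynomial is P(z) = 1 - 1.187z.
Invertibility requires all roots to lie outside the unit circle, i.e. |z| > 1 for every root.
This is linear in z: 1 + (-1.187) z = 0  =>  z = -1/(-1.187) = 0.84246,  |z| = 0.84246.
Moduli of all roots: 0.8425.
All moduli strictly greater than 1? No.
Verdict: Not invertible.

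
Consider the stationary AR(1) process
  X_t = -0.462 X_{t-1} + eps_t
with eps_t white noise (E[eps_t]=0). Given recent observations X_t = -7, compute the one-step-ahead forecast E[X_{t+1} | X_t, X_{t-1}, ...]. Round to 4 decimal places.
E[X_{t+1} \mid \mathcal F_t] = 3.2340

For an AR(p) model X_t = c + sum_i phi_i X_{t-i} + eps_t, the
one-step-ahead conditional mean is
  E[X_{t+1} | X_t, ...] = c + sum_i phi_i X_{t+1-i}.
Substitute known values:
  E[X_{t+1} | ...] = (-0.462) * (-7)
                   = 3.2340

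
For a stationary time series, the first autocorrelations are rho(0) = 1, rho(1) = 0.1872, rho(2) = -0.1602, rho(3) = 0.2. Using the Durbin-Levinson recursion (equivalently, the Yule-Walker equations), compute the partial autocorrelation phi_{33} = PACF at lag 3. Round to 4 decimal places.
\phi_{33} = 0.2960

The PACF at lag k is phi_{kk}, the last component of the solution
to the Yule-Walker system G_k phi = r_k where
  (G_k)_{ij} = rho(|i - j|), (r_k)_i = rho(i), i,j = 1..k.
Equivalently, Durbin-Levinson gives phi_{kk} iteratively:
  phi_{11} = rho(1)
  phi_{kk} = [rho(k) - sum_{j=1..k-1} phi_{k-1,j} rho(k-j)]
            / [1 - sum_{j=1..k-1} phi_{k-1,j} rho(j)],
  phi_{k,j} = phi_{k-1,j} - phi_{kk} phi_{k-1,k-j},  j = 1..k-1.
Step k = 1:
  phi_11 = rho(1) = 0.1872.
Step k = 2:
  phi_22 = [rho(2) - phi_11 rho(1)] / [1 - phi_11 rho(1)] = [-0.1602 - (0.1872)(0.1872)] / [1 - (0.1872)(0.1872)]
         = -0.19524384 / 0.96495616 = -0.202334.
  Update: phi_21 = phi_11 - phi_22 phi_11 = 0.1872 - (-0.202334)(0.1872) = 0.225077.
Step k = 3:
  phi_33 = [rho(3) - phi_21 rho(2) - phi_22 rho(1)] / [1 - phi_21 rho(1) - phi_22 rho(2)]
    numerator   = 0.2 - (0.225077)(-0.1602) - (-0.202334)(0.1872) = 0.27393434
    denominator = 1 - (0.225077)(0.1872) - (-0.202334)(-0.1602) = 0.92545161
  phi_33 = 0.27393434 / 0.92545161 = 0.296.
Therefore phi_{33} = 0.2960.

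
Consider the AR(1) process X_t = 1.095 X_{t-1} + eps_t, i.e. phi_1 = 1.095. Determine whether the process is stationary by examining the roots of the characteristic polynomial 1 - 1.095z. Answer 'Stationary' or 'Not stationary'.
\text{Not stationary}

The AR(p) characteristic polynomial is P(z) = 1 - 1.095z.
Stationarity requires all roots to lie outside the unit circle, i.e. |z| > 1 for every root.
This is linear in z: 1 + (-1.095) z = 0  =>  z = -1/(-1.095) = 0.913242,  |z| = 0.913242.
Moduli of all roots: 0.9132.
All moduli strictly greater than 1? No.
Verdict: Not stationary.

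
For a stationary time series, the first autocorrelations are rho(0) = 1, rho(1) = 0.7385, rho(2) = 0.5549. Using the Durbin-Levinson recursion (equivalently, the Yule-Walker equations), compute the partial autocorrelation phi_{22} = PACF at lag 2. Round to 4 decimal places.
\phi_{22} = 0.0209

The PACF at lag k is phi_{kk}, the last component of the solution
to the Yule-Walker system G_k phi = r_k where
  (G_k)_{ij} = rho(|i - j|), (r_k)_i = rho(i), i,j = 1..k.
Equivalently, Durbin-Levinson gives phi_{kk} iteratively:
  phi_{11} = rho(1)
  phi_{kk} = [rho(k) - sum_{j=1..k-1} phi_{k-1,j} rho(k-j)]
            / [1 - sum_{j=1..k-1} phi_{k-1,j} rho(j)],
  phi_{k,j} = phi_{k-1,j} - phi_{kk} phi_{k-1,k-j},  j = 1..k-1.
Step k = 1:
  phi_11 = rho(1) = 0.7385.
Step k = 2:
  phi_22 = [rho(2) - phi_11 rho(1)] / [1 - phi_11 rho(1)] = [0.5549 - (0.7385)(0.7385)] / [1 - (0.7385)(0.7385)]
         = 0.00951775 / 0.45461775 = 0.0209.
Therefore phi_{22} = 0.0209.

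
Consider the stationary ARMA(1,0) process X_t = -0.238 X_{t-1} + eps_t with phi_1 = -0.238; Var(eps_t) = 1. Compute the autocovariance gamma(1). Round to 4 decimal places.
\gamma(1) = -0.2523

Multiply the model equation by X_{t-k} and take expectations. With theta_0 = psi_0 = 1 and psi_j the MA(infinity) weights, this gives
  gamma(k) - sum_i phi_i gamma(k-i) = c_k,
  c_k = sigma^2 * sum_{j=k..q} theta_j psi_{j-k}   (c_k = 0 for k > q),
using gamma(-m) = gamma(m).
Pure AR (q = 0): c_0 = sigma^2 = 1, c_k = 0 for k >= 1.
Equations for k = 0 and k = 1 (AR order 1):
  gamma(0) = phi_1 gamma(1) + c_0
  gamma(1) = phi_1 gamma(0) + c_1
Substituting the second into the first: gamma(0) (1 - phi_1^2) = c_0 + phi_1 c_1, so
  gamma(0) = c_0 / (1 - phi_1^2) = 1 / (1 - (-0.238)^2) = 1 / 0.943356 = 1.060045.
  gamma(1) = phi_1 gamma(0) = (-0.238)(1.060045) = -0.252291.
Therefore gamma(1) = -0.2523 (to 4 decimal places).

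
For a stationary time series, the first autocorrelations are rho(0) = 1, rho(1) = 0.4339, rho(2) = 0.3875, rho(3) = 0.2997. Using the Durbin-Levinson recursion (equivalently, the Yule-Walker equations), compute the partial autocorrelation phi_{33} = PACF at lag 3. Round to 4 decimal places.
\phi_{33} = 0.0870

The PACF at lag k is phi_{kk}, the last component of the solution
to the Yule-Walker system G_k phi = r_k where
  (G_k)_{ij} = rho(|i - j|), (r_k)_i = rho(i), i,j = 1..k.
Equivalently, Durbin-Levinson gives phi_{kk} iteratively:
  phi_{11} = rho(1)
  phi_{kk} = [rho(k) - sum_{j=1..k-1} phi_{k-1,j} rho(k-j)]
            / [1 - sum_{j=1..k-1} phi_{k-1,j} rho(j)],
  phi_{k,j} = phi_{k-1,j} - phi_{kk} phi_{k-1,k-j},  j = 1..k-1.
Step k = 1:
  phi_11 = rho(1) = 0.4339.
Step k = 2:
  phi_22 = [rho(2) - phi_11 rho(1)] / [1 - phi_11 rho(1)] = [0.3875 - (0.4339)(0.4339)] / [1 - (0.4339)(0.4339)]
         = 0.19923079 / 0.81173079 = 0.245439.
  Update: phi_21 = phi_11 - phi_22 phi_11 = 0.4339 - (0.245439)(0.4339) = 0.327404.
Step k = 3:
  phi_33 = [rho(3) - phi_21 rho(2) - phi_22 rho(1)] / [1 - phi_21 rho(1) - phi_22 rho(2)]
    numerator   = 0.2997 - (0.327404)(0.3875) - (0.245439)(0.4339) = 0.06633483
    denominator = 1 - (0.327404)(0.4339) - (0.245439)(0.3875) = 0.76283169
  phi_33 = 0.06633483 / 0.76283169 = 0.087.
Therefore phi_{33} = 0.0870.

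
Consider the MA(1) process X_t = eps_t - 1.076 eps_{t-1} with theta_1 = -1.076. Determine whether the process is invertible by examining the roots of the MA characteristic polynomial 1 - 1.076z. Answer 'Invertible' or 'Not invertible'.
\text{Not invertible}

The MA(q) characteristic polynomial is P(z) = 1 - 1.076z.
Invertibility requires all roots to lie outside the unit circle, i.e. |z| > 1 for every root.
This is linear in z: 1 + (-1.076) z = 0  =>  z = -1/(-1.076) = 0.929368,  |z| = 0.929368.
Moduli of all roots: 0.9294.
All moduli strictly greater than 1? No.
Verdict: Not invertible.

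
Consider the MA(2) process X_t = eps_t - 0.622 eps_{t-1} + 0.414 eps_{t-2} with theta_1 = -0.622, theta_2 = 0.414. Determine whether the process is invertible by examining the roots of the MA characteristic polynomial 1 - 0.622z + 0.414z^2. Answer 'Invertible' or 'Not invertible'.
\text{Invertible}

The MA(q) characteristic polynomial is P(z) = 1 - 0.622z + 0.414z^2.
Invertibility requires all roots to lie outside the unit circle, i.e. |z| > 1 for every root.
Set 1 + (-0.622) z + (0.414) z^2 = 0, i.e. a z^2 + b z + c = 0 with a = 0.414, b = -0.622, c = 1.
Discriminant D = b^2 - 4ac = (-0.622)^2 - 4*(0.414)*1 = 0.386884 - (1.656) = -1.269116.
D < 0, so the roots are the complex-conjugate pair z = (-b +/- i sqrt(-D)) / (2a) = 0.7512 +/- 1.3606i.
For a conjugate pair |z|^2 = z * conj(z) = (product of roots) = c/a = 1/(0.414) = 2.415459, so |z| = sqrt(2.415459) = 1.5542 for both roots.
Moduli of all roots: 1.5542, 1.5542.
All moduli strictly greater than 1? Yes.
Verdict: Invertible.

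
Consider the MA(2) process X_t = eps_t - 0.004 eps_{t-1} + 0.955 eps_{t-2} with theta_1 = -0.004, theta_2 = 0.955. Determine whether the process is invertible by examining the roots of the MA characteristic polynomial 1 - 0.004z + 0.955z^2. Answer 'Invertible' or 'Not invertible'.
\text{Invertible}

The MA(q) characteristic polynomial is P(z) = 1 - 0.004z + 0.955z^2.
Invertibility requires all roots to lie outside the unit circle, i.e. |z| > 1 for every root.
Set 1 + (-0.004) z + (0.955) z^2 = 0, i.e. a z^2 + b z + c = 0 with a = 0.955, b = -0.004, c = 1.
Discriminant D = b^2 - 4ac = (-0.004)^2 - 4*(0.955)*1 = 0.000016 - (3.82) = -3.819984.
D < 0, so the roots are the complex-conjugate pair z = (-b +/- i sqrt(-D)) / (2a) = 0.0021 +/- 1.0233i.
For a conjugate pair |z|^2 = z * conj(z) = (product of roots) = c/a = 1/(0.955) = 1.04712, so |z| = sqrt(1.04712) = 1.0233 for both roots.
Moduli of all roots: 1.0233, 1.0233.
All moduli strictly greater than 1? Yes.
Verdict: Invertible.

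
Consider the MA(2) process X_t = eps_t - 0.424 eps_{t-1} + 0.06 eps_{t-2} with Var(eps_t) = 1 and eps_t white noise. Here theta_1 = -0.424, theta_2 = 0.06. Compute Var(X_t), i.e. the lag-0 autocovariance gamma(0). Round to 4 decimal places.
\gamma(0) = 1.1834

For an MA(q) process X_t = eps_t + sum_i theta_i eps_{t-i} with
Var(eps_t) = sigma^2, the variance is
  gamma(0) = sigma^2 * (1 + sum_i theta_i^2).
  sum_i theta_i^2 = (-0.424)^2 + (0.06)^2 = 0.179776 + 0.0036 = 0.183376.
  gamma(0) = 1 * (1 + 0.183376) = 1 * 1.183376 = 1.183376, which rounds to 1.1834.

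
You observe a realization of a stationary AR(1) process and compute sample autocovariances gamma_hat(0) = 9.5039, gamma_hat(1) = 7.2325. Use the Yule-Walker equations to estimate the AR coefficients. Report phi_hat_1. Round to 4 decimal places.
\hat\phi_{1} = 0.7610

The Yule-Walker equations for an AR(p) process read, in matrix form,
  Gamma_p phi = r_p,   with   (Gamma_p)_{ij} = gamma(|i - j|),
                       (r_p)_i = gamma(i),   i,j = 1..p.
Substitute the sample gammas (Toeplitz matrix and right-hand side of size 1):
  Gamma_p = [[9.5039]]
  r_p     = [7.2325]
With p = 1 this is the single equation gamma(0) phi_1 = gamma(1):
  phi_hat_1 = gamma(1) / gamma(0) = 7.2325 / 9.5039 = 0.7610.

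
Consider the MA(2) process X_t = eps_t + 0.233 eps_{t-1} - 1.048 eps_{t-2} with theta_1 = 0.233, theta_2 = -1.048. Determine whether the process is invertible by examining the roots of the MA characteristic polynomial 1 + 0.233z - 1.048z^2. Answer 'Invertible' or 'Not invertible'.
\text{Not invertible}

The MA(q) characteristic polynomial is P(z) = 1 + 0.233z - 1.048z^2.
Invertibility requires all roots to lie outside the unit circle, i.e. |z| > 1 for every root.
Set 1 + (0.233) z + (-1.048) z^2 = 0, i.e. a z^2 + b z + c = 0 with a = -1.048, b = 0.233, c = 1.
Discriminant D = b^2 - 4ac = (0.233)^2 - 4*(-1.048)*1 = 0.054289 - (-4.192) = 4.246289.
D >= 0, so the roots are real: z = (-b +/- sqrt(D)) / (2a) = (-0.233 +/- 2.060653) / (-2.096).
  z_1 = (-0.233 + 2.060653) / (-2.096) = -0.872,   |z_1| = 0.872.
  z_2 = (-0.233 - 2.060653) / (-2.096) = 1.0943,   |z_2| = 1.0943.
Moduli of all roots: 0.8720, 1.0943.
All moduli strictly greater than 1? No.
Verdict: Not invertible.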